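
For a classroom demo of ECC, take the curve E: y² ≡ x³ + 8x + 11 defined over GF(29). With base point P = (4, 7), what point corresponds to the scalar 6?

Double-and-add on 6 = (110)₂. Start with P = (4, 7) for the leading 1-bit.
double: tangent at (4, 7): λ = (3·4² + 8)/(2·7) ≡ 27/14. 14⁻¹ ≡ 27 (mod 29) since 14·27 = 378 ≡ 1, so λ ≡ 27·27 ≡ 4.
  x = λ² - 4 - 4 = 16 - 8 ≡ 8; y = λ·(4 - 8) - 7 ≡ 6. → (8, 6)
add P: (8, 6) + (4, 7). λ = (7 - 6)/(4 - 8) ≡ 1/25 mod 29. 25⁻¹ ≡ 7 (mod 29) since 25·7 = 175 ≡ 1, so λ ≡ 7.
  x = λ² - 8 - 4 = 49 - 12 ≡ 8; y = λ·(8 - 8) - 6 ≡ 23. → (8, 23)
double: tangent at (8, 23): λ = (3·8² + 8)/(2·23) ≡ 26/17. 17⁻¹ ≡ 12 (mod 29), so λ ≡ 26·12 ≡ 22.
  x = λ² - 8 - 8 = 484 - 16 ≡ 4; y = λ·(8 - 4) - 23 ≡ 7. → (4, 7)

(4, 7)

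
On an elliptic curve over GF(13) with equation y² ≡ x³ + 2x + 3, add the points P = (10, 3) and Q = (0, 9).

(7, 3)

(10, 3) + (0, 9). λ = (9 - 3)/(0 - 10) ≡ 6/3 mod 13. 3⁻¹ ≡ 9 (mod 13) since 3·9 = 27 ≡ 1, so λ ≡ 2.
  x = λ² - 10 - 0 = 4 - 10 ≡ 7; y = λ·(10 - 7) - 3 ≡ 3. → (7, 3)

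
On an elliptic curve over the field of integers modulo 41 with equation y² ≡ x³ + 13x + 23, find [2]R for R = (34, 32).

tangent at (34, 32): λ = (3·34² + 13)/(2·32) ≡ 37/23. 23⁻¹ ≡ 25 (mod 41), so λ ≡ 37·25 ≡ 23.
  x = λ² - 34 - 34 = 529 - 68 ≡ 10; y = λ·(34 - 10) - 32 ≡ 28. → (10, 28)

(10, 28)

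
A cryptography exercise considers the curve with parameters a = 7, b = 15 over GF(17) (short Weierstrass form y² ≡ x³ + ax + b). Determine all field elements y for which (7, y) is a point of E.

x³ + 7x + 15 = 407 ≡ 16 (mod 17).
Square roots of 16 mod 17: 4 and 13 (since 4² = 16 ≡ 16).

4, 13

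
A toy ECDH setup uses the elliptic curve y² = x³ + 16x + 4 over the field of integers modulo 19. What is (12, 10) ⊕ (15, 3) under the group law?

(12, 10) + (15, 3). λ = (3 - 10)/(15 - 12) ≡ 12/3 mod 19. 3⁻¹ ≡ 13 (mod 19) since 3·13 = 39 ≡ 1, so λ ≡ 4.
  x = λ² - 12 - 15 = 16 - 27 ≡ 8; y = λ·(12 - 8) - 10 ≡ 6. → (8, 6)

(8, 6)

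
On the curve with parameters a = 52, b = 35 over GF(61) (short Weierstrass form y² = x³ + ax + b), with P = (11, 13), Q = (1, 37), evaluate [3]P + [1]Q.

(42, 39)

First 3P:
Repeated addition: build up to 3P.
2P: tangent at (11, 13): λ = (3·11² + 52)/(2·13) ≡ 49/26. 26⁻¹ ≡ 54 (mod 61), so λ ≡ 49·54 ≡ 23.
  x = λ² - 11 - 11 = 529 - 22 ≡ 19; y = λ·(11 - 19) - 13 ≡ 47. → (19, 47)
3P: (19, 47) + (11, 13). λ = (13 - 47)/(11 - 19) ≡ 27/53 mod 61. 53⁻¹ ≡ 38 (mod 61) since 53·38 = 2014 ≡ 1, so λ ≡ 50.
  x = λ² - 19 - 11 = 2500 - 30 ≡ 30; y = λ·(19 - 30) - 47 ≡ 13. → (30, 13)
3P = (30, 13).
Finally 3P + Q:
(30, 13) + (1, 37). λ = (37 - 13)/(1 - 30) ≡ 24/32 mod 61. 32⁻¹ ≡ 21 (mod 61), so λ ≡ 16.
  x = λ² - 30 - 1 = 256 - 31 ≡ 42; y = λ·(30 - 42) - 13 ≡ 39. → (42, 39)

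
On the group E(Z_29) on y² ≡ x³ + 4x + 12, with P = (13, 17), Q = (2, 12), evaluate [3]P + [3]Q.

(9, 9)

First 3P:
Repeated addition: build up to 3P.
2P: tangent at (13, 17): λ = (3·13² + 4)/(2·17) ≡ 18/5. 5⁻¹ ≡ 6 (mod 29), so λ ≡ 18·6 ≡ 21.
  x = λ² - 13 - 13 = 441 - 26 ≡ 9; y = λ·(13 - 9) - 17 ≡ 9. → (9, 9)
3P: (9, 9) + (13, 17). λ = (17 - 9)/(13 - 9) ≡ 8/4 mod 29. 4⁻¹ ≡ 22 (mod 29) since 4·22 = 88 ≡ 1, so λ ≡ 2.
  x = λ² - 9 - 13 = 4 - 22 ≡ 11; y = λ·(9 - 11) - 9 ≡ 16. → (11, 16)
3P = (11, 16).
Next 3Q:
Repeated addition: build up to 3Q.
2Q: tangent at (2, 12): λ = (3·2² + 4)/(2·12) ≡ 16/24. 24⁻¹ ≡ 23 (mod 29) since 24·23 = 552 ≡ 1, so λ ≡ 16·23 ≡ 20.
  x = λ² - 2 - 2 = 400 - 4 ≡ 19; y = λ·(2 - 19) - 12 ≡ 25. → (19, 25)
3Q: (19, 25) + (2, 12). λ = (12 - 25)/(2 - 19) ≡ 16/12 mod 29. 12⁻¹ ≡ 17 (mod 29), so λ ≡ 11.
  x = λ² - 19 - 2 = 121 - 21 ≡ 13; y = λ·(19 - 13) - 25 ≡ 12. → (13, 12)
3Q = (13, 12).
Finally 3P + 3Q:
(11, 16) + (13, 12). λ = (12 - 16)/(13 - 11) ≡ 25/2 mod 29. 2⁻¹ ≡ 15 (mod 29) since 2·15 = 30 ≡ 1, so λ ≡ 27.
  x = λ² - 11 - 13 = 729 - 24 ≡ 9; y = λ·(11 - 9) - 16 ≡ 9. → (9, 9)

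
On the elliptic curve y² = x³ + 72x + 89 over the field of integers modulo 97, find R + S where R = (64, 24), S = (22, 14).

(64, 24) + (22, 14). λ = (14 - 24)/(22 - 64) ≡ 87/55 mod 97. 55⁻¹ ≡ 30 (mod 97) since 55·30 = 1650 ≡ 1, so λ ≡ 88.
  x = λ² - 64 - 22 = 7744 - 86 ≡ 92; y = λ·(64 - 92) - 24 ≡ 34. → (92, 34)

(92, 34)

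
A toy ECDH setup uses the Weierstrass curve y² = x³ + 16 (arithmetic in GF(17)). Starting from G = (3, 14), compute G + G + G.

Repeated addition: build up to 3G.
2G: tangent at (3, 14): λ = (3·3² + 0)/(2·14) ≡ 10/11. 11⁻¹ ≡ 14 (mod 17) since 11·14 = 154 ≡ 1, so λ ≡ 10·14 ≡ 4.
  x = λ² - 3 - 3 = 16 - 6 ≡ 10; y = λ·(3 - 10) - 14 ≡ 9. → (10, 9)
3G: (10, 9) + (3, 14). λ = (14 - 9)/(3 - 10) ≡ 5/10 mod 17. 10⁻¹ ≡ 12 (mod 17), so λ ≡ 9.
  x = λ² - 10 - 3 = 81 - 13 ≡ 0; y = λ·(10 - 0) - 9 ≡ 13. → (0, 13)

(0, 13)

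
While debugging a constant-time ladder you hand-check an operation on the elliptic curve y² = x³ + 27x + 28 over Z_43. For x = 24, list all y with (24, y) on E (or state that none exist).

x³ + 27x + 28 = 14500 ≡ 9 (mod 43).
Square roots of 9 mod 43: 3 and 40 (since 3² = 9 ≡ 9).

3, 40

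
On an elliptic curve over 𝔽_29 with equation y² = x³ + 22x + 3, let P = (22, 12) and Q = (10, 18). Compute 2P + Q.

(24, 0)

First 2P:
Repeated addition: build up to 2P.
2P: tangent at (22, 12): λ = (3·22² + 22)/(2·12) ≡ 24/24. 24⁻¹ ≡ 23 (mod 29), so λ ≡ 24·23 ≡ 1.
  x = λ² - 22 - 22 = 1 - 44 ≡ 15; y = λ·(22 - 15) - 12 ≡ 24. → (15, 24)
2P = (15, 24).
Finally 2P + Q:
(15, 24) + (10, 18). λ = (18 - 24)/(10 - 15) ≡ 23/24 mod 29. 24⁻¹ ≡ 23 (mod 29), so λ ≡ 7.
  x = λ² - 15 - 10 = 49 - 25 ≡ 24; y = λ·(15 - 24) - 24 ≡ 0. → (24, 0)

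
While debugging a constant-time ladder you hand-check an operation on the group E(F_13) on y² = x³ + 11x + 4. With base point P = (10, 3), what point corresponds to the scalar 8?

Repeated addition: build up to 8P.
2P: tangent at (10, 3): λ = (3·10² + 11)/(2·3) ≡ 12/6. 6⁻¹ ≡ 11 (mod 13), so λ ≡ 12·11 ≡ 2.
  x = λ² - 10 - 10 = 4 - 20 ≡ 10; y = λ·(10 - 10) - 3 ≡ 10. → (10, 10)
3P: (10, 10) + (10, 3): same x and y₁ ≡ -y₂, so the sum is the point at infinity.
4P: the point at infinity + (10, 3) = (10, 3) (identity).
5P: tangent at (10, 3): λ = (3·10² + 11)/(2·3) ≡ 12/6. 6⁻¹ ≡ 11 (mod 13) since 6·11 = 66 ≡ 1, so λ ≡ 12·11 ≡ 2.
  x = λ² - 10 - 10 = 4 - 20 ≡ 10; y = λ·(10 - 10) - 3 ≡ 10. → (10, 10)
6P: (10, 10) + (10, 3): same x and y₁ ≡ -y₂, so the sum is the point at infinity.
7P: the point at infinity + (10, 3) = (10, 3) (identity).
8P: tangent at (10, 3): λ = (3·10² + 11)/(2·3) ≡ 12/6. 6⁻¹ ≡ 11 (mod 13) since 6·11 = 66 ≡ 1, so λ ≡ 12·11 ≡ 2.
  x = λ² - 10 - 10 = 4 - 20 ≡ 10; y = λ·(10 - 10) - 3 ≡ 10. → (10, 10)

(10, 10)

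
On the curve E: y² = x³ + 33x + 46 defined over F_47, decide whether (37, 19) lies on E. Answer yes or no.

y² = 19² ≡ 32; x³ + 33x + 46 = 51920 ≡ 32 (mod 47). 32 = 32.

yes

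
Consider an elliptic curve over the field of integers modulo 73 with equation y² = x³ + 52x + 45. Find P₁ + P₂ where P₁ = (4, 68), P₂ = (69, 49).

(41, 54)

(4, 68) + (69, 49). λ = (49 - 68)/(69 - 4) ≡ 54/65 mod 73. 65⁻¹ ≡ 9 (mod 73) since 65·9 = 585 ≡ 1, so λ ≡ 48.
  x = λ² - 4 - 69 = 2304 - 73 ≡ 41; y = λ·(4 - 41) - 68 ≡ 54. → (41, 54)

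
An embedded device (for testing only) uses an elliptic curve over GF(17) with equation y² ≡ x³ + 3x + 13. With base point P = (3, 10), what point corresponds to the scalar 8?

Double-and-add on 8 = (1000)₂. Start with P = (3, 10) for the leading 1-bit.
double: tangent at (3, 10): λ = (3·3² + 3)/(2·10) ≡ 13/3. 3⁻¹ ≡ 6 (mod 17) since 3·6 = 18 ≡ 1, so λ ≡ 13·6 ≡ 10.
  x = λ² - 3 - 3 = 100 - 6 ≡ 9; y = λ·(3 - 9) - 10 ≡ 15. → (9, 15)
double: tangent at (9, 15): λ = (3·9² + 3)/(2·15) ≡ 8/13. 13⁻¹ ≡ 4 (mod 17), so λ ≡ 8·4 ≡ 15.
  x = λ² - 9 - 9 = 225 - 18 ≡ 3; y = λ·(9 - 3) - 15 ≡ 7. → (3, 7)
double: tangent at (3, 7): λ = (3·3² + 3)/(2·7) ≡ 13/14. 14⁻¹ ≡ 11 (mod 17), so λ ≡ 13·11 ≡ 7.
  x = λ² - 3 - 3 = 49 - 6 ≡ 9; y = λ·(3 - 9) - 7 ≡ 2. → (9, 2)

(9, 2)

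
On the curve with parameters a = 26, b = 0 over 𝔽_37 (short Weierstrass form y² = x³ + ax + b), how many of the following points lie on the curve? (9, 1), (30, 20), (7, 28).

3

(9, 1): 1² ≡ 1, rhs ≡ 1 → on.
(30, 20): 20² ≡ 30, rhs ≡ 30 → on.
(7, 28): 28² ≡ 7, rhs ≡ 7 → on.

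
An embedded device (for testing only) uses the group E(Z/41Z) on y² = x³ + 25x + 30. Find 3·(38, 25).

Write P = (38, 25).
Repeated addition: build up to 3P.
2P: tangent at (38, 25): λ = (3·38² + 25)/(2·25) ≡ 11/9. 9⁻¹ ≡ 32 (mod 41), so λ ≡ 11·32 ≡ 24.
  x = λ² - 38 - 38 = 576 - 76 ≡ 8; y = λ·(38 - 8) - 25 ≡ 39. → (8, 39)
3P: (8, 39) + (38, 25). λ = (25 - 39)/(38 - 8) ≡ 27/30 mod 41. 30⁻¹ ≡ 26 (mod 41) since 30·26 = 780 ≡ 1, so λ ≡ 5.
  x = λ² - 8 - 38 = 25 - 46 ≡ 20; y = λ·(8 - 20) - 39 ≡ 24. → (20, 24)

(20, 24)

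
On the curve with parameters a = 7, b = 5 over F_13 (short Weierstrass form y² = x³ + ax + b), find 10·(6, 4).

Write G = (6, 4).
Repeated addition: build up to 10G.
2G: tangent at (6, 4): λ = (3·6² + 7)/(2·4) ≡ 11/8. 8⁻¹ ≡ 5 (mod 13) since 8·5 = 40 ≡ 1, so λ ≡ 11·5 ≡ 3.
  x = λ² - 6 - 6 = 9 - 12 ≡ 10; y = λ·(6 - 10) - 4 ≡ 10. → (10, 10)
3G: (10, 10) + (6, 4). λ = (4 - 10)/(6 - 10) ≡ 7/9 mod 13. 9⁻¹ ≡ 3 (mod 13) since 9·3 = 27 ≡ 1, so λ ≡ 8.
  x = λ² - 10 - 6 = 64 - 16 ≡ 9; y = λ·(10 - 9) - 10 ≡ 11. → (9, 11)
4G: (9, 11) + (6, 4). λ = (4 - 11)/(6 - 9) ≡ 6/10 mod 13. 10⁻¹ ≡ 4 (mod 13) since 10·4 = 40 ≡ 1, so λ ≡ 11.
  x = λ² - 9 - 6 = 121 - 15 ≡ 2; y = λ·(9 - 2) - 11 ≡ 1. → (2, 1)
5G: (2, 1) + (6, 4). λ = (4 - 1)/(6 - 2) ≡ 3/4 mod 13. 4⁻¹ ≡ 10 (mod 13), so λ ≡ 4.
  x = λ² - 2 - 6 = 16 - 8 ≡ 8; y = λ·(2 - 8) - 1 ≡ 1. → (8, 1)
6G: (8, 1) + (6, 4). λ = (4 - 1)/(6 - 8) ≡ 3/11 mod 13. 11⁻¹ ≡ 6 (mod 13), so λ ≡ 5.
  x = λ² - 8 - 6 = 25 - 14 ≡ 11; y = λ·(8 - 11) - 1 ≡ 10. → (11, 10)
7G: (11, 10) + (6, 4). λ = (4 - 10)/(6 - 11) ≡ 7/8 mod 13. 8⁻¹ ≡ 5 (mod 13), so λ ≡ 9.
  x = λ² - 11 - 6 = 81 - 17 ≡ 12; y = λ·(11 - 12) - 10 ≡ 7. → (12, 7)
8G: (12, 7) + (6, 4). λ = (4 - 7)/(6 - 12) ≡ 10/7 mod 13. 7⁻¹ ≡ 2 (mod 13) since 7·2 = 14 ≡ 1, so λ ≡ 7.
  x = λ² - 12 - 6 = 49 - 18 ≡ 5; y = λ·(12 - 5) - 7 ≡ 3. → (5, 3)
9G: (5, 3) + (6, 4). λ = (4 - 3)/(6 - 5) ≡ 1/1 mod 13. 1⁻¹ ≡ 1 (mod 13), so λ ≡ 1.
  x = λ² - 5 - 6 = 1 - 11 ≡ 3; y = λ·(5 - 3) - 3 ≡ 12. → (3, 12)
10G: (3, 12) + (6, 4). λ = (4 - 12)/(6 - 3) ≡ 5/3 mod 13. 3⁻¹ ≡ 9 (mod 13), so λ ≡ 6.
  x = λ² - 3 - 6 = 36 - 9 ≡ 1; y = λ·(3 - 1) - 12 ≡ 0. → (1, 0)

(1, 0)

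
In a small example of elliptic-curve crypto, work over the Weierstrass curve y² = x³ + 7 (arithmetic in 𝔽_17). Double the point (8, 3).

(5, 8)

tangent at (8, 3): λ = (3·8² + 0)/(2·3) ≡ 5/6. 6⁻¹ ≡ 3 (mod 17) since 6·3 = 18 ≡ 1, so λ ≡ 5·3 ≡ 15.
  x = λ² - 8 - 8 = 225 - 16 ≡ 5; y = λ·(8 - 5) - 3 ≡ 8. → (5, 8)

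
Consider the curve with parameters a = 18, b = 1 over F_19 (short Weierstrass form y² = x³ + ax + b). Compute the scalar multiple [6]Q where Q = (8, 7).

(18, 18)

Repeated addition: build up to 6Q.
2Q: tangent at (8, 7): λ = (3·8² + 18)/(2·7) ≡ 1/14. 14⁻¹ ≡ 15 (mod 19), so λ ≡ 1·15 ≡ 15.
  x = λ² - 8 - 8 = 225 - 16 ≡ 0; y = λ·(8 - 0) - 7 ≡ 18. → (0, 18)
3Q: (0, 18) + (8, 7). λ = (7 - 18)/(8 - 0) ≡ 8/8 mod 19. 8⁻¹ ≡ 12 (mod 19) since 8·12 = 96 ≡ 1, so λ ≡ 1.
  x = λ² - 0 - 8 = 1 - 8 ≡ 12; y = λ·(0 - 12) - 18 ≡ 8. → (12, 8)
4Q: (12, 8) + (8, 7). λ = (7 - 8)/(8 - 12) ≡ 18/15 mod 19. 15⁻¹ ≡ 14 (mod 19) since 15·14 = 210 ≡ 1, so λ ≡ 5.
  x = λ² - 12 - 8 = 25 - 20 ≡ 5; y = λ·(12 - 5) - 8 ≡ 8. → (5, 8)
5Q: (5, 8) + (8, 7). λ = (7 - 8)/(8 - 5) ≡ 18/3 mod 19. 3⁻¹ ≡ 13 (mod 19) since 3·13 = 39 ≡ 1, so λ ≡ 6.
  x = λ² - 5 - 8 = 36 - 13 ≡ 4; y = λ·(5 - 4) - 8 ≡ 17. → (4, 17)
6Q: (4, 17) + (8, 7). λ = (7 - 17)/(8 - 4) ≡ 9/4 mod 19. 4⁻¹ ≡ 5 (mod 19), so λ ≡ 7.
  x = λ² - 4 - 8 = 49 - 12 ≡ 18; y = λ·(4 - 18) - 17 ≡ 18. → (18, 18)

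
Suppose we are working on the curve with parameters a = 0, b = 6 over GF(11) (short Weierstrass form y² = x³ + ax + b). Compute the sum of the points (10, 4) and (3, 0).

(10, 4) + (3, 0). λ = (0 - 4)/(3 - 10) ≡ 7/4 mod 11. 4⁻¹ ≡ 3 (mod 11) since 4·3 = 12 ≡ 1, so λ ≡ 10.
  x = λ² - 10 - 3 = 100 - 13 ≡ 10; y = λ·(10 - 10) - 4 ≡ 7. → (10, 7)

(10, 7)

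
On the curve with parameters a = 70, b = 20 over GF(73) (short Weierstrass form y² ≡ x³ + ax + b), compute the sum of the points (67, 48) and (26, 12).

(67, 48) + (26, 12). λ = (12 - 48)/(26 - 67) ≡ 37/32 mod 73. 32⁻¹ ≡ 16 (mod 73), so λ ≡ 8.
  x = λ² - 67 - 26 = 64 - 93 ≡ 44; y = λ·(67 - 44) - 48 ≡ 63. → (44, 63)

(44, 63)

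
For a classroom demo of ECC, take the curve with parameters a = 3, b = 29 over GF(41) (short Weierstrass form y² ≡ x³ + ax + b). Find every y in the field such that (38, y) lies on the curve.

none

x³ + 3x + 29 = 55015 ≡ 34 (mod 41).
34 is a non-residue mod 41; no y exists.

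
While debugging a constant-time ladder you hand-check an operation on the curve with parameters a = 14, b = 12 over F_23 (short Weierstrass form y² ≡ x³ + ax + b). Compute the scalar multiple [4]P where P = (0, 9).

Repeated addition: build up to 4P.
2P: tangent at (0, 9): λ = (3·0² + 14)/(2·9) ≡ 14/18. 18⁻¹ ≡ 9 (mod 23), so λ ≡ 14·9 ≡ 11.
  x = λ² - 0 - 0 = 121 - 0 ≡ 6; y = λ·(0 - 6) - 9 ≡ 17. → (6, 17)
3P: (6, 17) + (0, 9). λ = (9 - 17)/(0 - 6) ≡ 15/17 mod 23. 17⁻¹ ≡ 19 (mod 23), so λ ≡ 9.
  x = λ² - 6 - 0 = 81 - 6 ≡ 6; y = λ·(6 - 6) - 17 ≡ 6. → (6, 6)
4P: (6, 6) + (0, 9). λ = (9 - 6)/(0 - 6) ≡ 3/17 mod 23. 17⁻¹ ≡ 19 (mod 23) since 17·19 = 323 ≡ 1, so λ ≡ 11.
  x = λ² - 6 - 0 = 121 - 6 ≡ 0; y = λ·(6 - 0) - 6 ≡ 14. → (0, 14)

(0, 14)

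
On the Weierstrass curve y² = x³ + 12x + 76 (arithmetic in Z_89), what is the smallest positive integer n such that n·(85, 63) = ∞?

2P: tangent at (85, 63): λ = (3·85² + 12)/(2·63) ≡ 60/37. 37⁻¹ ≡ 77 (mod 89) since 37·77 = 2849 ≡ 1, so λ ≡ 60·77 ≡ 81.
  x = λ² - 85 - 85 = 6561 - 170 ≡ 72; y = λ·(85 - 72) - 63 ≡ 11. → (72, 11)
3P: (72, 11) + (85, 63). λ = (63 - 11)/(85 - 72) ≡ 52/13 mod 89. 13⁻¹ ≡ 48 (mod 89), so λ ≡ 4.
  x = λ² - 72 - 85 = 16 - 157 ≡ 37; y = λ·(72 - 37) - 11 ≡ 40. → (37, 40)
4P: (37, 40) + (85, 63). λ = (63 - 40)/(85 - 37) ≡ 23/48 mod 89. 48⁻¹ ≡ 13 (mod 89) since 48·13 = 624 ≡ 1, so λ ≡ 32.
  x = λ² - 37 - 85 = 1024 - 122 ≡ 12; y = λ·(37 - 12) - 40 ≡ 48. → (12, 48)
5P: (12, 48) + (85, 63). λ = (63 - 48)/(85 - 12) ≡ 15/73 mod 89. 73⁻¹ ≡ 50 (mod 89) since 73·50 = 3650 ≡ 1, so λ ≡ 38.
  x = λ² - 12 - 85 = 1444 - 97 ≡ 12; y = λ·(12 - 12) - 48 ≡ 41. → (12, 41)
6P: (12, 41) + (85, 63). λ = (63 - 41)/(85 - 12) ≡ 22/73 mod 89. 73⁻¹ ≡ 50 (mod 89) since 73·50 = 3650 ≡ 1, so λ ≡ 32.
  x = λ² - 12 - 85 = 1024 - 97 ≡ 37; y = λ·(12 - 37) - 41 ≡ 49. → (37, 49)
7P: (37, 49) + (85, 63). λ = (63 - 49)/(85 - 37) ≡ 14/48 mod 89. 48⁻¹ ≡ 13 (mod 89) since 48·13 = 624 ≡ 1, so λ ≡ 4.
  x = λ² - 37 - 85 = 16 - 122 ≡ 72; y = λ·(37 - 72) - 49 ≡ 78. → (72, 78)
8P: (72, 78) + (85, 63). λ = (63 - 78)/(85 - 72) ≡ 74/13 mod 89. 13⁻¹ ≡ 48 (mod 89) since 13·48 = 624 ≡ 1, so λ ≡ 81.
  x = λ² - 72 - 85 = 6561 - 157 ≡ 85; y = λ·(72 - 85) - 78 ≡ 26. → (85, 26)
9P: (85, 26) + (85, 63): same x and y₁ ≡ -y₂, so the sum is ∞.
9P = ∞, so the order is 9.

9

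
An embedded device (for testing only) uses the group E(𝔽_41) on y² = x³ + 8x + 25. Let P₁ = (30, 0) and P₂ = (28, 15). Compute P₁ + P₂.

(30, 0) + (28, 15). λ = (15 - 0)/(28 - 30) ≡ 15/39 mod 41. 39⁻¹ ≡ 20 (mod 41) since 39·20 = 780 ≡ 1, so λ ≡ 13.
  x = λ² - 30 - 28 = 169 - 58 ≡ 29; y = λ·(30 - 29) - 0 ≡ 13. → (29, 13)

(29, 13)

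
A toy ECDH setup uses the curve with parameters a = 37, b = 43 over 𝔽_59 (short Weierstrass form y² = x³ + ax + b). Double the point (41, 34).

(43, 4)

tangent at (41, 34): λ = (3·41² + 37)/(2·34) ≡ 6/9. 9⁻¹ ≡ 46 (mod 59), so λ ≡ 6·46 ≡ 40.
  x = λ² - 41 - 41 = 1600 - 82 ≡ 43; y = λ·(41 - 43) - 34 ≡ 4. → (43, 4)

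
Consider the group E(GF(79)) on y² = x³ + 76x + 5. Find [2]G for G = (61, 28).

(67, 29)

tangent at (61, 28): λ = (3·61² + 76)/(2·28) ≡ 21/56. 56⁻¹ ≡ 24 (mod 79), so λ ≡ 21·24 ≡ 30.
  x = λ² - 61 - 61 = 900 - 122 ≡ 67; y = λ·(61 - 67) - 28 ≡ 29. → (67, 29)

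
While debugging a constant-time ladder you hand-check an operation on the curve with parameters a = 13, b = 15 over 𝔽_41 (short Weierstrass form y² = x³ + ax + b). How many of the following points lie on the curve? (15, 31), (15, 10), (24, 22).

2

(15, 31): 31² ≡ 18, rhs ≡ 18 → on.
(15, 10): 10² ≡ 18, rhs ≡ 18 → on.
(24, 22): 22² ≡ 33, rhs ≡ 6 → off.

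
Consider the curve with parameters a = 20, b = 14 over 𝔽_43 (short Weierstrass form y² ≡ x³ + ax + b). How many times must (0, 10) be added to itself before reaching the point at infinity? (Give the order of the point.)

2P: tangent at (0, 10): λ = (3·0² + 20)/(2·10) ≡ 20/20. 20⁻¹ ≡ 28 (mod 43) since 20·28 = 560 ≡ 1, so λ ≡ 20·28 ≡ 1.
  x = λ² - 0 - 0 = 1 - 0 ≡ 1; y = λ·(0 - 1) - 10 ≡ 32. → (1, 32)
3P: (1, 32) + (0, 10). λ = (10 - 32)/(0 - 1) ≡ 21/42 mod 43. 42⁻¹ ≡ 42 (mod 43), so λ ≡ 22.
  x = λ² - 1 - 0 = 484 - 1 ≡ 10; y = λ·(1 - 10) - 32 ≡ 28. → (10, 28)
4P: (10, 28) + (0, 10). λ = (10 - 28)/(0 - 10) ≡ 25/33 mod 43. 33⁻¹ ≡ 30 (mod 43), so λ ≡ 19.
  x = λ² - 10 - 0 = 361 - 10 ≡ 7; y = λ·(10 - 7) - 28 ≡ 29. → (7, 29)
5P: (7, 29) + (0, 10). λ = (10 - 29)/(0 - 7) ≡ 24/36 mod 43. 36⁻¹ ≡ 6 (mod 43) since 36·6 = 216 ≡ 1, so λ ≡ 15.
  x = λ² - 7 - 0 = 225 - 7 ≡ 3; y = λ·(7 - 3) - 29 ≡ 31. → (3, 31)
6P: (3, 31) + (0, 10). λ = (10 - 31)/(0 - 3) ≡ 22/40 mod 43. 40⁻¹ ≡ 14 (mod 43), so λ ≡ 7.
  x = λ² - 3 - 0 = 49 - 3 ≡ 3; y = λ·(3 - 3) - 31 ≡ 12. → (3, 12)
7P: (3, 12) + (0, 10). λ = (10 - 12)/(0 - 3) ≡ 41/40 mod 43. 40⁻¹ ≡ 14 (mod 43), so λ ≡ 15.
  x = λ² - 3 - 0 = 225 - 3 ≡ 7; y = λ·(3 - 7) - 12 ≡ 14. → (7, 14)
8P: (7, 14) + (0, 10). λ = (10 - 14)/(0 - 7) ≡ 39/36 mod 43. 36⁻¹ ≡ 6 (mod 43), so λ ≡ 19.
  x = λ² - 7 - 0 = 361 - 7 ≡ 10; y = λ·(7 - 10) - 14 ≡ 15. → (10, 15)
9P: (10, 15) + (0, 10). λ = (10 - 15)/(0 - 10) ≡ 38/33 mod 43. 33⁻¹ ≡ 30 (mod 43), so λ ≡ 22.
  x = λ² - 10 - 0 = 484 - 10 ≡ 1; y = λ·(10 - 1) - 15 ≡ 11. → (1, 11)
10P: (1, 11) + (0, 10). λ = (10 - 11)/(0 - 1) ≡ 42/42 mod 43. 42⁻¹ ≡ 42 (mod 43) since 42·42 = 1764 ≡ 1, so λ ≡ 1.
  x = λ² - 1 - 0 = 1 - 1 ≡ 0; y = λ·(1 - 0) - 11 ≡ 33. → (0, 33)
11P: (0, 33) + (0, 10): same x and y₁ ≡ -y₂, so the sum is the point at infinity.
11P = the point at infinity, so the order is 11.

11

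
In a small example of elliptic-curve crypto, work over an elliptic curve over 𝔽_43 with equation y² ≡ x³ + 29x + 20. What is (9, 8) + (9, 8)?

tangent at (9, 8): λ = (3·9² + 29)/(2·8) ≡ 14/16. 16⁻¹ ≡ 35 (mod 43), so λ ≡ 14·35 ≡ 17.
  x = λ² - 9 - 9 = 289 - 18 ≡ 13; y = λ·(9 - 13) - 8 ≡ 10. → (13, 10)

(13, 10)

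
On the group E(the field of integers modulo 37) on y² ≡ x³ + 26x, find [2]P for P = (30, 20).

(30, 17)

tangent at (30, 20): λ = (3·30² + 26)/(2·20) ≡ 25/3. 3⁻¹ ≡ 25 (mod 37) since 3·25 = 75 ≡ 1, so λ ≡ 25·25 ≡ 33.
  x = λ² - 30 - 30 = 1089 - 60 ≡ 30; y = λ·(30 - 30) - 20 ≡ 17. → (30, 17)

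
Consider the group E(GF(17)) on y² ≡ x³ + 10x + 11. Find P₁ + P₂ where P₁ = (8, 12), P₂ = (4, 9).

(13, 14)

(8, 12) + (4, 9). λ = (9 - 12)/(4 - 8) ≡ 14/13 mod 17. 13⁻¹ ≡ 4 (mod 17), so λ ≡ 5.
  x = λ² - 8 - 4 = 25 - 12 ≡ 13; y = λ·(8 - 13) - 12 ≡ 14. → (13, 14)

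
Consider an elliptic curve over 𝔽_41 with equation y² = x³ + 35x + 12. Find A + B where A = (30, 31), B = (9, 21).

(33, 32)

(30, 31) + (9, 21). λ = (21 - 31)/(9 - 30) ≡ 31/20 mod 41. 20⁻¹ ≡ 39 (mod 41) since 20·39 = 780 ≡ 1, so λ ≡ 20.
  x = λ² - 30 - 9 = 400 - 39 ≡ 33; y = λ·(30 - 33) - 31 ≡ 32. → (33, 32)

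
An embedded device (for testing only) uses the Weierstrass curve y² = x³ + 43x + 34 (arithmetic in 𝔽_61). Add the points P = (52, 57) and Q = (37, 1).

(52, 57) + (37, 1). λ = (1 - 57)/(37 - 52) ≡ 5/46 mod 61. 46⁻¹ ≡ 4 (mod 61) since 46·4 = 184 ≡ 1, so λ ≡ 20.
  x = λ² - 52 - 37 = 400 - 89 ≡ 6; y = λ·(52 - 6) - 57 ≡ 9. → (6, 9)

(6, 9)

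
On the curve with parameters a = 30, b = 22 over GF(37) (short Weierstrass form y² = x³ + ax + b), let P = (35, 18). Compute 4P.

Double-and-add on 4 = (100)₂. Start with P = (35, 18) for the leading 1-bit.
double: tangent at (35, 18): λ = (3·35² + 30)/(2·18) ≡ 5/36. 36⁻¹ ≡ 36 (mod 37), so λ ≡ 5·36 ≡ 32.
  x = λ² - 35 - 35 = 1024 - 70 ≡ 29; y = λ·(35 - 29) - 18 ≡ 26. → (29, 26)
double: tangent at (29, 26): λ = (3·29² + 30)/(2·26) ≡ 0/15. 15⁻¹ ≡ 5 (mod 37), so λ ≡ 0·5 ≡ 0.
  x = λ² - 29 - 29 = 0 - 58 ≡ 16; y = λ·(29 - 16) - 26 ≡ 11. → (16, 11)

(16, 11)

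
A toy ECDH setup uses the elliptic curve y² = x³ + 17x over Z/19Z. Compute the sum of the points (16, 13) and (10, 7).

(13, 9)

(16, 13) + (10, 7). λ = (7 - 13)/(10 - 16) ≡ 13/13 mod 19. 13⁻¹ ≡ 3 (mod 19), so λ ≡ 1.
  x = λ² - 16 - 10 = 1 - 26 ≡ 13; y = λ·(16 - 13) - 13 ≡ 9. → (13, 9)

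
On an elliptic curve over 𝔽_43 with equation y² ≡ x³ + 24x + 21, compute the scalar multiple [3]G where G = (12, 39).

Repeated addition: build up to 3G.
2G: tangent at (12, 39): λ = (3·12² + 24)/(2·39) ≡ 26/35. 35⁻¹ ≡ 16 (mod 43), so λ ≡ 26·16 ≡ 29.
  x = λ² - 12 - 12 = 841 - 24 ≡ 0; y = λ·(12 - 0) - 39 ≡ 8. → (0, 8)
3G: (0, 8) + (12, 39). λ = (39 - 8)/(12 - 0) ≡ 31/12 mod 43. 12⁻¹ ≡ 18 (mod 43), so λ ≡ 42.
  x = λ² - 0 - 12 = 1764 - 12 ≡ 32; y = λ·(0 - 32) - 8 ≡ 24. → (32, 24)

(32, 24)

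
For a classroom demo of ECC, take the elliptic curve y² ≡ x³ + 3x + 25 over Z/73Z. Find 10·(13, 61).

Write P = (13, 61).
Repeated addition: build up to 10P.
2P: tangent at (13, 61): λ = (3·13² + 3)/(2·61) ≡ 72/49. 49⁻¹ ≡ 3 (mod 73), so λ ≡ 72·3 ≡ 70.
  x = λ² - 13 - 13 = 4900 - 26 ≡ 56; y = λ·(13 - 56) - 61 ≡ 68. → (56, 68)
3P: (56, 68) + (13, 61). λ = (61 - 68)/(13 - 56) ≡ 66/30 mod 73. 30⁻¹ ≡ 56 (mod 73), so λ ≡ 46.
  x = λ² - 56 - 13 = 2116 - 69 ≡ 3; y = λ·(56 - 3) - 68 ≡ 34. → (3, 34)
4P: (3, 34) + (13, 61). λ = (61 - 34)/(13 - 3) ≡ 27/10 mod 73. 10⁻¹ ≡ 22 (mod 73) since 10·22 = 220 ≡ 1, so λ ≡ 10.
  x = λ² - 3 - 13 = 100 - 16 ≡ 11; y = λ·(3 - 11) - 34 ≡ 32. → (11, 32)
5P: (11, 32) + (13, 61). λ = (61 - 32)/(13 - 11) ≡ 29/2 mod 73. 2⁻¹ ≡ 37 (mod 73) since 2·37 = 74 ≡ 1, so λ ≡ 51.
  x = λ² - 11 - 13 = 2601 - 24 ≡ 22; y = λ·(11 - 22) - 32 ≡ 64. → (22, 64)
6P: (22, 64) + (13, 61). λ = (61 - 64)/(13 - 22) ≡ 70/64 mod 73. 64⁻¹ ≡ 8 (mod 73), so λ ≡ 49.
  x = λ² - 22 - 13 = 2401 - 35 ≡ 30; y = λ·(22 - 30) - 64 ≡ 55. → (30, 55)
7P: (30, 55) + (13, 61). λ = (61 - 55)/(13 - 30) ≡ 6/56 mod 73. 56⁻¹ ≡ 30 (mod 73), so λ ≡ 34.
  x = λ² - 30 - 13 = 1156 - 43 ≡ 18; y = λ·(30 - 18) - 55 ≡ 61. → (18, 61)
8P: (18, 61) + (13, 61). λ = (61 - 61)/(13 - 18) ≡ 0/68 mod 73. 68⁻¹ ≡ 29 (mod 73), so λ ≡ 0.
  x = λ² - 18 - 13 = 0 - 31 ≡ 42; y = λ·(18 - 42) - 61 ≡ 12. → (42, 12)
9P: (42, 12) + (13, 61). λ = (61 - 12)/(13 - 42) ≡ 49/44 mod 73. 44⁻¹ ≡ 5 (mod 73) since 44·5 = 220 ≡ 1, so λ ≡ 26.
  x = λ² - 42 - 13 = 676 - 55 ≡ 37; y = λ·(42 - 37) - 12 ≡ 45. → (37, 45)
10P: (37, 45) + (13, 61). λ = (61 - 45)/(13 - 37) ≡ 16/49 mod 73. 49⁻¹ ≡ 3 (mod 73) since 49·3 = 147 ≡ 1, so λ ≡ 48.
  x = λ² - 37 - 13 = 2304 - 50 ≡ 64; y = λ·(37 - 64) - 45 ≡ 46. → (64, 46)

(64, 46)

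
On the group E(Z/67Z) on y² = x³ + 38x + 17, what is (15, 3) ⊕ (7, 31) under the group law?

(15, 3) + (7, 31). λ = (31 - 3)/(7 - 15) ≡ 28/59 mod 67. 59⁻¹ ≡ 25 (mod 67), so λ ≡ 30.
  x = λ² - 15 - 7 = 900 - 22 ≡ 7; y = λ·(15 - 7) - 3 ≡ 36. → (7, 36)

(7, 36)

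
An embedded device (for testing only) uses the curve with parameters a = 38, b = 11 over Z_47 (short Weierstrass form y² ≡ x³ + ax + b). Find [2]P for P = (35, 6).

tangent at (35, 6): λ = (3·35² + 38)/(2·6) ≡ 0/12. 12⁻¹ ≡ 4 (mod 47), so λ ≡ 0·4 ≡ 0.
  x = λ² - 35 - 35 = 0 - 70 ≡ 24; y = λ·(35 - 24) - 6 ≡ 41. → (24, 41)

(24, 41)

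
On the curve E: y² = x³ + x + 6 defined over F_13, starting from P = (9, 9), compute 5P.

Double-and-add on 5 = (101)₂. Start with P = (9, 9) for the leading 1-bit.
double: tangent at (9, 9): λ = (3·9² + 1)/(2·9) ≡ 10/5. 5⁻¹ ≡ 8 (mod 13) since 5·8 = 40 ≡ 1, so λ ≡ 10·8 ≡ 2.
  x = λ² - 9 - 9 = 4 - 18 ≡ 12; y = λ·(9 - 12) - 9 ≡ 11. → (12, 11)
double: tangent at (12, 11): λ = (3·12² + 1)/(2·11) ≡ 4/9. 9⁻¹ ≡ 3 (mod 13) since 9·3 = 27 ≡ 1, so λ ≡ 4·3 ≡ 12.
  x = λ² - 12 - 12 = 144 - 24 ≡ 3; y = λ·(12 - 3) - 11 ≡ 6. → (3, 6)
add P: (3, 6) + (9, 9). λ = (9 - 6)/(9 - 3) ≡ 3/6 mod 13. 6⁻¹ ≡ 11 (mod 13), so λ ≡ 7.
  x = λ² - 3 - 9 = 49 - 12 ≡ 11; y = λ·(3 - 11) - 6 ≡ 3. → (11, 3)

(11, 3)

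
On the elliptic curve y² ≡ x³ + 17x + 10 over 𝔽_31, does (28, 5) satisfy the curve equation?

yes

y² = 5² ≡ 25; x³ + 17x + 10 = 22438 ≡ 25 (mod 31). 25 = 25.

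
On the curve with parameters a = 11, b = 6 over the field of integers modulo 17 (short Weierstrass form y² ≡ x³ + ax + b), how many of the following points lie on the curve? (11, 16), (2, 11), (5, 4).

(11, 16): 16² ≡ 1, rhs ≡ 13 → off.
(2, 11): 11² ≡ 2, rhs ≡ 2 → on.
(5, 4): 4² ≡ 16, rhs ≡ 16 → on.

2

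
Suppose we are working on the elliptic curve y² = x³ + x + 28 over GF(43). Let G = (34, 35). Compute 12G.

(30, 21)

Repeated addition: build up to 12G.
2G: tangent at (34, 35): λ = (3·34² + 1)/(2·35) ≡ 29/27. 27⁻¹ ≡ 8 (mod 43) since 27·8 = 216 ≡ 1, so λ ≡ 29·8 ≡ 17.
  x = λ² - 34 - 34 = 289 - 68 ≡ 6; y = λ·(34 - 6) - 35 ≡ 11. → (6, 11)
3G: (6, 11) + (34, 35). λ = (35 - 11)/(34 - 6) ≡ 24/28 mod 43. 28⁻¹ ≡ 20 (mod 43) since 28·20 = 560 ≡ 1, so λ ≡ 7.
  x = λ² - 6 - 34 = 49 - 40 ≡ 9; y = λ·(6 - 9) - 11 ≡ 11. → (9, 11)
4G: (9, 11) + (34, 35). λ = (35 - 11)/(34 - 9) ≡ 24/25 mod 43. 25⁻¹ ≡ 31 (mod 43), so λ ≡ 13.
  x = λ² - 9 - 34 = 169 - 43 ≡ 40; y = λ·(9 - 40) - 11 ≡ 16. → (40, 16)
5G: (40, 16) + (34, 35). λ = (35 - 16)/(34 - 40) ≡ 19/37 mod 43. 37⁻¹ ≡ 7 (mod 43), so λ ≡ 4.
  x = λ² - 40 - 34 = 16 - 74 ≡ 28; y = λ·(40 - 28) - 16 ≡ 32. → (28, 32)
6G: (28, 32) + (34, 35). λ = (35 - 32)/(34 - 28) ≡ 3/6 mod 43. 6⁻¹ ≡ 36 (mod 43), so λ ≡ 22.
  x = λ² - 28 - 34 = 484 - 62 ≡ 35; y = λ·(28 - 35) - 32 ≡ 29. → (35, 29)
7G: (35, 29) + (34, 35). λ = (35 - 29)/(34 - 35) ≡ 6/42 mod 43. 42⁻¹ ≡ 42 (mod 43), so λ ≡ 37.
  x = λ² - 35 - 34 = 1369 - 69 ≡ 10; y = λ·(35 - 10) - 29 ≡ 36. → (10, 36)
8G: (10, 36) + (34, 35). λ = (35 - 36)/(34 - 10) ≡ 42/24 mod 43. 24⁻¹ ≡ 9 (mod 43), so λ ≡ 34.
  x = λ² - 10 - 34 = 1156 - 44 ≡ 37; y = λ·(10 - 37) - 36 ≡ 35. → (37, 35)
9G: (37, 35) + (34, 35). λ = (35 - 35)/(34 - 37) ≡ 0/40 mod 43. 40⁻¹ ≡ 14 (mod 43) since 40·14 = 560 ≡ 1, so λ ≡ 0.
  x = λ² - 37 - 34 = 0 - 71 ≡ 15; y = λ·(37 - 15) - 35 ≡ 8. → (15, 8)
10G: (15, 8) + (34, 35). λ = (35 - 8)/(34 - 15) ≡ 27/19 mod 43. 19⁻¹ ≡ 34 (mod 43) since 19·34 = 646 ≡ 1, so λ ≡ 15.
  x = λ² - 15 - 34 = 225 - 49 ≡ 4; y = λ·(15 - 4) - 8 ≡ 28. → (4, 28)
11G: (4, 28) + (34, 35). λ = (35 - 28)/(34 - 4) ≡ 7/30 mod 43. 30⁻¹ ≡ 33 (mod 43), so λ ≡ 16.
  x = λ² - 4 - 34 = 256 - 38 ≡ 3; y = λ·(4 - 3) - 28 ≡ 31. → (3, 31)
12G: (3, 31) + (34, 35). λ = (35 - 31)/(34 - 3) ≡ 4/31 mod 43. 31⁻¹ ≡ 25 (mod 43), so λ ≡ 14.
  x = λ² - 3 - 34 = 196 - 37 ≡ 30; y = λ·(3 - 30) - 31 ≡ 21. → (30, 21)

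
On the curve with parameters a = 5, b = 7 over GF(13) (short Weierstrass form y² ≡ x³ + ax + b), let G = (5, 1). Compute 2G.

(4, 0)

tangent at (5, 1): λ = (3·5² + 5)/(2·1) ≡ 2/2. 2⁻¹ ≡ 7 (mod 13) since 2·7 = 14 ≡ 1, so λ ≡ 2·7 ≡ 1.
  x = λ² - 5 - 5 = 1 - 10 ≡ 4; y = λ·(5 - 4) - 1 ≡ 0. → (4, 0)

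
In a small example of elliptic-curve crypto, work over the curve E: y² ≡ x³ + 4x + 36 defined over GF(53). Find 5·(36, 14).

(28, 23)

Write P = (36, 14).
Repeated addition: build up to 5P.
2P: tangent at (36, 14): λ = (3·36² + 4)/(2·14) ≡ 23/28. 28⁻¹ ≡ 36 (mod 53), so λ ≡ 23·36 ≡ 33.
  x = λ² - 36 - 36 = 1089 - 72 ≡ 10; y = λ·(36 - 10) - 14 ≡ 49. → (10, 49)
3P: (10, 49) + (36, 14). λ = (14 - 49)/(36 - 10) ≡ 18/26 mod 53. 26⁻¹ ≡ 51 (mod 53), so λ ≡ 17.
  x = λ² - 10 - 36 = 289 - 46 ≡ 31; y = λ·(10 - 31) - 49 ≡ 18. → (31, 18)
4P: (31, 18) + (36, 14). λ = (14 - 18)/(36 - 31) ≡ 49/5 mod 53. 5⁻¹ ≡ 32 (mod 53) since 5·32 = 160 ≡ 1, so λ ≡ 31.
  x = λ² - 31 - 36 = 961 - 67 ≡ 46; y = λ·(31 - 46) - 18 ≡ 47. → (46, 47)
5P: (46, 47) + (36, 14). λ = (14 - 47)/(36 - 46) ≡ 20/43 mod 53. 43⁻¹ ≡ 37 (mod 53) since 43·37 = 1591 ≡ 1, so λ ≡ 51.
  x = λ² - 46 - 36 = 2601 - 82 ≡ 28; y = λ·(46 - 28) - 47 ≡ 23. → (28, 23)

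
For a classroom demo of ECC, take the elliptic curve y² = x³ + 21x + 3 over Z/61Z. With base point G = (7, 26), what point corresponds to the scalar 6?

Double-and-add on 6 = (110)₂. Start with G = (7, 26) for the leading 1-bit.
double: tangent at (7, 26): λ = (3·7² + 21)/(2·26) ≡ 46/52. 52⁻¹ ≡ 27 (mod 61), so λ ≡ 46·27 ≡ 22.
  x = λ² - 7 - 7 = 484 - 14 ≡ 43; y = λ·(7 - 43) - 26 ≡ 36. → (43, 36)
add G: (43, 36) + (7, 26). λ = (26 - 36)/(7 - 43) ≡ 51/25 mod 61. 25⁻¹ ≡ 22 (mod 61) since 25·22 = 550 ≡ 1, so λ ≡ 24.
  x = λ² - 43 - 7 = 576 - 50 ≡ 38; y = λ·(43 - 38) - 36 ≡ 23. → (38, 23)
double: tangent at (38, 23): λ = (3·38² + 21)/(2·23) ≡ 22/46. 46⁻¹ ≡ 4 (mod 61), so λ ≡ 22·4 ≡ 27.
  x = λ² - 38 - 38 = 729 - 76 ≡ 43; y = λ·(38 - 43) - 23 ≡ 25. → (43, 25)

(43, 25)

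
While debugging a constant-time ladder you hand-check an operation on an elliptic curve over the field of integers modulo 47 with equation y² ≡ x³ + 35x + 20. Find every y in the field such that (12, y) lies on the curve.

x³ + 35x + 20 = 2168 ≡ 6 (mod 47).
Square roots of 6 mod 47: 10 and 37 (since 10² = 100 ≡ 6).

10, 37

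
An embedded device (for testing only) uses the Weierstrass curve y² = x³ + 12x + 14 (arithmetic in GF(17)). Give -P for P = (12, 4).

(12, 13)

-(12, 4) = (12, -4 mod 17) = (12, 13).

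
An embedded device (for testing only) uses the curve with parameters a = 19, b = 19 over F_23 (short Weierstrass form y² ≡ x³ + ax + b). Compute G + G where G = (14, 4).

tangent at (14, 4): λ = (3·14² + 19)/(2·4) ≡ 9/8. 8⁻¹ ≡ 3 (mod 23), so λ ≡ 9·3 ≡ 4.
  x = λ² - 14 - 14 = 16 - 28 ≡ 11; y = λ·(14 - 11) - 4 ≡ 8. → (11, 8)

(11, 8)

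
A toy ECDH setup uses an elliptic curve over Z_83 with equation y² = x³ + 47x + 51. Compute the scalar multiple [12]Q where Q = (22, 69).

(71, 0)

Double-and-add on 12 = (1100)₂. Start with Q = (22, 69) for the leading 1-bit.
double: tangent at (22, 69): λ = (3·22² + 47)/(2·69) ≡ 5/55. 55⁻¹ ≡ 80 (mod 83) since 55·80 = 4400 ≡ 1, so λ ≡ 5·80 ≡ 68.
  x = λ² - 22 - 22 = 4624 - 44 ≡ 15; y = λ·(22 - 15) - 69 ≡ 75. → (15, 75)
add Q: (15, 75) + (22, 69). λ = (69 - 75)/(22 - 15) ≡ 77/7 mod 83. 7⁻¹ ≡ 12 (mod 83), so λ ≡ 11.
  x = λ² - 15 - 22 = 121 - 37 ≡ 1; y = λ·(15 - 1) - 75 ≡ 79. → (1, 79)
double: tangent at (1, 79): λ = (3·1² + 47)/(2·79) ≡ 50/75. 75⁻¹ ≡ 31 (mod 83), so λ ≡ 50·31 ≡ 56.
  x = λ² - 1 - 1 = 3136 - 2 ≡ 63; y = λ·(1 - 63) - 79 ≡ 18. → (63, 18)
double: tangent at (63, 18): λ = (3·63² + 47)/(2·18) ≡ 2/36. 36⁻¹ ≡ 30 (mod 83) since 36·30 = 1080 ≡ 1, so λ ≡ 2·30 ≡ 60.
  x = λ² - 63 - 63 = 3600 - 126 ≡ 71; y = λ·(63 - 71) - 18 ≡ 0. → (71, 0)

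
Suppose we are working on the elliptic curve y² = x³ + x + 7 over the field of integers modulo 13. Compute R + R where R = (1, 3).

(10, 4)

tangent at (1, 3): λ = (3·1² + 1)/(2·3) ≡ 4/6. 6⁻¹ ≡ 11 (mod 13), so λ ≡ 4·11 ≡ 5.
  x = λ² - 1 - 1 = 25 - 2 ≡ 10; y = λ·(1 - 10) - 3 ≡ 4. → (10, 4)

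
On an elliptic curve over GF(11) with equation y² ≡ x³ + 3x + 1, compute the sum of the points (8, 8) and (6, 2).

(6, 9)

(8, 8) + (6, 2). λ = (2 - 8)/(6 - 8) ≡ 5/9 mod 11. 9⁻¹ ≡ 5 (mod 11), so λ ≡ 3.
  x = λ² - 8 - 6 = 9 - 14 ≡ 6; y = λ·(8 - 6) - 8 ≡ 9. → (6, 9)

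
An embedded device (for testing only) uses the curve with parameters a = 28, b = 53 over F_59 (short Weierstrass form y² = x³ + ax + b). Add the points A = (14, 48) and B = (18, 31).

(34, 37)

(14, 48) + (18, 31). λ = (31 - 48)/(18 - 14) ≡ 42/4 mod 59. 4⁻¹ ≡ 15 (mod 59), so λ ≡ 40.
  x = λ² - 14 - 18 = 1600 - 32 ≡ 34; y = λ·(14 - 34) - 48 ≡ 37. → (34, 37)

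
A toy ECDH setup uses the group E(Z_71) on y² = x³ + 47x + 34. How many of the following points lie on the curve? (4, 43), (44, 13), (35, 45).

2

(4, 43): 43² ≡ 3, rhs ≡ 2 → off.
(44, 13): 13² ≡ 27, rhs ≡ 27 → on.
(35, 45): 45² ≡ 37, rhs ≡ 37 → on.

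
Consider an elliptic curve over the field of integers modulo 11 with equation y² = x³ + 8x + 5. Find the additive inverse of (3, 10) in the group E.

-(3, 10) = (3, -10 mod 11) = (3, 1).

(3, 1)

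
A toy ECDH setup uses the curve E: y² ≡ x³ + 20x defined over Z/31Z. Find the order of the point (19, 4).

4

2P: tangent at (19, 4): λ = (3·19² + 20)/(2·4) ≡ 18/8. 8⁻¹ ≡ 4 (mod 31) since 8·4 = 32 ≡ 1, so λ ≡ 18·4 ≡ 10.
  x = λ² - 19 - 19 = 100 - 38 ≡ 0; y = λ·(19 - 0) - 4 ≡ 0. → (0, 0)
3P: (0, 0) + (19, 4). λ = (4 - 0)/(19 - 0) ≡ 4/19 mod 31. 19⁻¹ ≡ 18 (mod 31), so λ ≡ 10.
  x = λ² - 0 - 19 = 100 - 19 ≡ 19; y = λ·(0 - 19) - 0 ≡ 27. → (19, 27)
4P: (19, 27) + (19, 4): same x and y₁ ≡ -y₂, so the sum is 𝒪.
4P = 𝒪, so the order is 4.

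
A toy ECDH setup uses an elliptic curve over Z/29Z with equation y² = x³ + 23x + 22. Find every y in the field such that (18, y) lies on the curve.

2, 27

x³ + 23x + 22 = 6268 ≡ 4 (mod 29).
Square roots of 4 mod 29: 2 and 27 (since 2² = 4 ≡ 4).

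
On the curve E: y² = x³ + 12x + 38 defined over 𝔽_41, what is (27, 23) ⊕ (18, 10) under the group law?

(32, 29)

(27, 23) + (18, 10). λ = (10 - 23)/(18 - 27) ≡ 28/32 mod 41. 32⁻¹ ≡ 9 (mod 41), so λ ≡ 6.
  x = λ² - 27 - 18 = 36 - 45 ≡ 32; y = λ·(27 - 32) - 23 ≡ 29. → (32, 29)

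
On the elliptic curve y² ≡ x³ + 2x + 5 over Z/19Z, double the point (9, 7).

tangent at (9, 7): λ = (3·9² + 2)/(2·7) ≡ 17/14. 14⁻¹ ≡ 15 (mod 19), so λ ≡ 17·15 ≡ 8.
  x = λ² - 9 - 9 = 64 - 18 ≡ 8; y = λ·(9 - 8) - 7 ≡ 1. → (8, 1)

(8, 1)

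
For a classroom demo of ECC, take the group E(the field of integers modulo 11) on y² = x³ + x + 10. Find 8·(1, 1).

Write G = (1, 1).
Double-and-add on 8 = (1000)₂. Start with G = (1, 1) for the leading 1-bit.
double: tangent at (1, 1): λ = (3·1² + 1)/(2·1) ≡ 4/2. 2⁻¹ ≡ 6 (mod 11) since 2·6 = 12 ≡ 1, so λ ≡ 4·6 ≡ 2.
  x = λ² - 1 - 1 = 4 - 2 ≡ 2; y = λ·(1 - 2) - 1 ≡ 8. → (2, 8)
double: tangent at (2, 8): λ = (3·2² + 1)/(2·8) ≡ 2/5. 5⁻¹ ≡ 9 (mod 11), so λ ≡ 2·9 ≡ 7.
  x = λ² - 2 - 2 = 49 - 4 ≡ 1; y = λ·(2 - 1) - 8 ≡ 10. → (1, 10)
double: tangent at (1, 10): λ = (3·1² + 1)/(2·10) ≡ 4/9. 9⁻¹ ≡ 5 (mod 11) since 9·5 = 45 ≡ 1, so λ ≡ 4·5 ≡ 9.
  x = λ² - 1 - 1 = 81 - 2 ≡ 2; y = λ·(1 - 2) - 10 ≡ 3. → (2, 3)

(2, 3)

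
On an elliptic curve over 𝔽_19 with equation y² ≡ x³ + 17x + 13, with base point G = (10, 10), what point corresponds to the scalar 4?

Double-and-add on 4 = (100)₂. Start with G = (10, 10) for the leading 1-bit.
double: tangent at (10, 10): λ = (3·10² + 17)/(2·10) ≡ 13/1. 1⁻¹ ≡ 1 (mod 19), so λ ≡ 13·1 ≡ 13.
  x = λ² - 10 - 10 = 169 - 20 ≡ 16; y = λ·(10 - 16) - 10 ≡ 7. → (16, 7)
double: tangent at (16, 7): λ = (3·16² + 17)/(2·7) ≡ 6/14. 14⁻¹ ≡ 15 (mod 19), so λ ≡ 6·15 ≡ 14.
  x = λ² - 16 - 16 = 196 - 32 ≡ 12; y = λ·(16 - 12) - 7 ≡ 11. → (12, 11)

(12, 11)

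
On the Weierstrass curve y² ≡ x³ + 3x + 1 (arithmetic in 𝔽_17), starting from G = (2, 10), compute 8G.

(14, 13)

Repeated addition: build up to 8G.
2G: tangent at (2, 10): λ = (3·2² + 3)/(2·10) ≡ 15/3. 3⁻¹ ≡ 6 (mod 17) since 3·6 = 18 ≡ 1, so λ ≡ 15·6 ≡ 5.
  x = λ² - 2 - 2 = 25 - 4 ≡ 4; y = λ·(2 - 4) - 10 ≡ 14. → (4, 14)
3G: (4, 14) + (2, 10). λ = (10 - 14)/(2 - 4) ≡ 13/15 mod 17. 15⁻¹ ≡ 8 (mod 17) since 15·8 = 120 ≡ 1, so λ ≡ 2.
  x = λ² - 4 - 2 = 4 - 6 ≡ 15; y = λ·(4 - 15) - 14 ≡ 15. → (15, 15)
4G: (15, 15) + (2, 10). λ = (10 - 15)/(2 - 15) ≡ 12/4 mod 17. 4⁻¹ ≡ 13 (mod 17), so λ ≡ 3.
  x = λ² - 15 - 2 = 9 - 17 ≡ 9; y = λ·(15 - 9) - 15 ≡ 3. → (9, 3)
5G: (9, 3) + (2, 10). λ = (10 - 3)/(2 - 9) ≡ 7/10 mod 17. 10⁻¹ ≡ 12 (mod 17) since 10·12 = 120 ≡ 1, so λ ≡ 16.
  x = λ² - 9 - 2 = 256 - 11 ≡ 7; y = λ·(9 - 7) - 3 ≡ 12. → (7, 12)
6G: (7, 12) + (2, 10). λ = (10 - 12)/(2 - 7) ≡ 15/12 mod 17. 12⁻¹ ≡ 10 (mod 17) since 12·10 = 120 ≡ 1, so λ ≡ 14.
  x = λ² - 7 - 2 = 196 - 9 ≡ 0; y = λ·(7 - 0) - 12 ≡ 1. → (0, 1)
7G: (0, 1) + (2, 10). λ = (10 - 1)/(2 - 0) ≡ 9/2 mod 17. 2⁻¹ ≡ 9 (mod 17), so λ ≡ 13.
  x = λ² - 0 - 2 = 169 - 2 ≡ 14; y = λ·(0 - 14) - 1 ≡ 4. → (14, 4)
8G: (14, 4) + (2, 10). λ = (10 - 4)/(2 - 14) ≡ 6/5 mod 17. 5⁻¹ ≡ 7 (mod 17), so λ ≡ 8.
  x = λ² - 14 - 2 = 64 - 16 ≡ 14; y = λ·(14 - 14) - 4 ≡ 13. → (14, 13)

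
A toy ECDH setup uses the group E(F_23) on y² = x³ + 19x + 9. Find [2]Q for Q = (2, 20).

(8, 11)

tangent at (2, 20): λ = (3·2² + 19)/(2·20) ≡ 8/17. 17⁻¹ ≡ 19 (mod 23) since 17·19 = 323 ≡ 1, so λ ≡ 8·19 ≡ 14.
  x = λ² - 2 - 2 = 196 - 4 ≡ 8; y = λ·(2 - 8) - 20 ≡ 11. → (8, 11)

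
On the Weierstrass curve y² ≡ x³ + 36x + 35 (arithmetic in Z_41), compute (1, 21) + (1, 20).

O

The two points share x = 1 and their y-coordinates satisfy 21 + 20 ≡ 0 (mod 41), so they are inverses. Their sum is 𝒪.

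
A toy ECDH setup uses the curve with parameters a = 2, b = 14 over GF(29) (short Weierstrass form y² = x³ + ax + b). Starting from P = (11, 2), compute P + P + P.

(8, 22)

Repeated addition: build up to 3P.
2P: tangent at (11, 2): λ = (3·11² + 2)/(2·2) ≡ 17/4. 4⁻¹ ≡ 22 (mod 29), so λ ≡ 17·22 ≡ 26.
  x = λ² - 11 - 11 = 676 - 22 ≡ 16; y = λ·(11 - 16) - 2 ≡ 13. → (16, 13)
3P: (16, 13) + (11, 2). λ = (2 - 13)/(11 - 16) ≡ 18/24 mod 29. 24⁻¹ ≡ 23 (mod 29), so λ ≡ 8.
  x = λ² - 16 - 11 = 64 - 27 ≡ 8; y = λ·(16 - 8) - 13 ≡ 22. → (8, 22)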